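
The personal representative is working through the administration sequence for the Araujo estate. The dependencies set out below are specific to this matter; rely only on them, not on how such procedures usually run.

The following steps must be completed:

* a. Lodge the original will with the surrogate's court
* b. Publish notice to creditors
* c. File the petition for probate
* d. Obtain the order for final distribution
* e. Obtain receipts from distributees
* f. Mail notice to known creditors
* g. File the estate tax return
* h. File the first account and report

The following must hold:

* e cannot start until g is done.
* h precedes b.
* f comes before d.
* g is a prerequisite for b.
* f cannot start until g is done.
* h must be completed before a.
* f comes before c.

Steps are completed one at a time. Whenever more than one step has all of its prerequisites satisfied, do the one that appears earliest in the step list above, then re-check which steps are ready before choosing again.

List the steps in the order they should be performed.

g and h have no prerequisites; g is listed earlier, so g is first.
e, f and h are all available; e is listed earlier → e.
Ready: f and h. f is listed earlier → f.
Now c, d and h have their prerequisites met. c is listed earlier, so c next.
Now d and h have their prerequisites met. d is listed earlier, so d next.
h is the only step now ready → h.
Ready: a and b. a is listed earlier → a.
b needed g and h, now all done → b.

g → e → f → c → d → h → a → b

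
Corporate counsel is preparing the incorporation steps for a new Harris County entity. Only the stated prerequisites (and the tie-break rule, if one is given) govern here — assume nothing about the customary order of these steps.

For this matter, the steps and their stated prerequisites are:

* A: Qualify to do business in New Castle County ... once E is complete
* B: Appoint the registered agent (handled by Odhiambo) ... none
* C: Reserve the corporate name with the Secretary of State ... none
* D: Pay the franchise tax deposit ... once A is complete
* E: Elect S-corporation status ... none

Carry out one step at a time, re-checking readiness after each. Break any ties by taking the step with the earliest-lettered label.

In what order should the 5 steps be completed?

B, C, E, A, D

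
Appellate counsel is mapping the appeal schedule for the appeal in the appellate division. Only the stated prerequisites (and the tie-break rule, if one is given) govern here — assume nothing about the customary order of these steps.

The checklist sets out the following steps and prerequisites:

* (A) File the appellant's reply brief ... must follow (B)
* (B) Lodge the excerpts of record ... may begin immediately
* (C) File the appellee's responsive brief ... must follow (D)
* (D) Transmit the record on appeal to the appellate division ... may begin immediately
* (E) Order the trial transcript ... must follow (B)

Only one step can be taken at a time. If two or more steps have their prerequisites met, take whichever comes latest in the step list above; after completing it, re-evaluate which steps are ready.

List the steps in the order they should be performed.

(D) and (B) have no prerequisites; (D) is listed later, so (D) is first.
(C) and (B) are both available; (C) is listed later → (C).
Next only (B) has its prerequisites met → (B).
Ready: (E) and (A). (E) is listed later → (E).
(A) needed (B), now all done → (A).

(D) → (C) → (B) → (E) → (A)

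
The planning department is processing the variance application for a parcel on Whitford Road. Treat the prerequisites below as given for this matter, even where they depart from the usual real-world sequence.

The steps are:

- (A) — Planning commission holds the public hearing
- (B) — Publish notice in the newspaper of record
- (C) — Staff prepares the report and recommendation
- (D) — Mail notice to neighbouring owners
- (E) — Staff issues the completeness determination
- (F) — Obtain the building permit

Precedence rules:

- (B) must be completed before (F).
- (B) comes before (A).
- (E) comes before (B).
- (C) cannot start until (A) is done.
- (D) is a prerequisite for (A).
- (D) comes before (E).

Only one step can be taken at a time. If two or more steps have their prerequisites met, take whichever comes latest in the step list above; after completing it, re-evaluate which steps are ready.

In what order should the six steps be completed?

Only (D) has no prerequisites, so it is first.
(E) needed (D), now all done → (E).
(B) is the only step now ready → (B).
Ready: (F) and (A). (F) is listed later → (F).
(A) needed (D) and (B), now all done → (A).
Next only (C) has its prerequisites met → (C).

(D), (E), (B), (F), (A), (C)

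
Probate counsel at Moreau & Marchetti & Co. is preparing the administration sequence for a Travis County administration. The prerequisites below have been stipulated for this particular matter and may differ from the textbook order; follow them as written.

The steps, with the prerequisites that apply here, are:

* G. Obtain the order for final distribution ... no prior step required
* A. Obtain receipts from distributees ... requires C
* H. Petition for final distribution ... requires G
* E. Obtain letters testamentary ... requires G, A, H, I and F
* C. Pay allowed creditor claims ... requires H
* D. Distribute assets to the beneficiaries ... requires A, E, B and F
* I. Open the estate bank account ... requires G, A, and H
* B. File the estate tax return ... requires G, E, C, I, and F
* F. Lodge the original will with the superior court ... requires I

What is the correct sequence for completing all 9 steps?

G → H → C → A → I → F → E → B → D

G is the only step with nothing outstanding, so it goes first.
That leaves H as the only ready step → H.
Next only C has its prerequisites met → C.
A needed C, now all done → A.
Next only I has its prerequisites met → I.
F needed I, now all done → F.
E needed G, A, H, I and F, now all done → E.
Next only B has its prerequisites met → B.
Next only D has its prerequisites met → D.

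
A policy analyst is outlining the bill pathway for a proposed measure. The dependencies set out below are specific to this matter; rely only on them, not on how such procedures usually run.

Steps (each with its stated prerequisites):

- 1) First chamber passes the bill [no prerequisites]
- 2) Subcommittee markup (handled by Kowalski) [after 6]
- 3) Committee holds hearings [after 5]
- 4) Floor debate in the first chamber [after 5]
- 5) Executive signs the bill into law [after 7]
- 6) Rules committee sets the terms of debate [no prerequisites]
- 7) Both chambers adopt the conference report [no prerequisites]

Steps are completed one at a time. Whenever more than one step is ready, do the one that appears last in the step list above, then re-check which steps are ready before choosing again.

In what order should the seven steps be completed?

7 → 6 → 5 → 4 → 3 → 2 → 1

Nothing is required for 7, 6 and 1. 7 is listed later → 7 first.
Now 6, 5 and 1 have their prerequisites met. 6 is listed later, so 6 next.
Now 5, 2 and 1 have their prerequisites met. 5 is listed later, so 5 next.
4, 3, 2 and 1 are all available; 4 is listed later → 4.
Ready: 3, 2 and 1. 3 is listed later → 3.
Now 2 and 1 have their prerequisites met. 2 is listed later, so 2 next.
1 is the only step now ready → 1.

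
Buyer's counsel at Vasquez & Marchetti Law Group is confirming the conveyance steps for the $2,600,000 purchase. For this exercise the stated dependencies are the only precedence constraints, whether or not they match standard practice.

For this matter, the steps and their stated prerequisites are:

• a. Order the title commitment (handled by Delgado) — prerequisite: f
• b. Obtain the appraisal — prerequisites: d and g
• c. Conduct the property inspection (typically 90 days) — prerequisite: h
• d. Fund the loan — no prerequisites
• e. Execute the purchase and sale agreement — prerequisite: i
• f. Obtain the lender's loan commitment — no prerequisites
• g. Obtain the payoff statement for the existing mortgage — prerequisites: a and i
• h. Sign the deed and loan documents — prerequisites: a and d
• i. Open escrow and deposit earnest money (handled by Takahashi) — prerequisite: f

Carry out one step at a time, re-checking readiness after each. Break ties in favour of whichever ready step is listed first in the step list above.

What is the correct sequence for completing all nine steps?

d, f, a, h, c, i, e, g, b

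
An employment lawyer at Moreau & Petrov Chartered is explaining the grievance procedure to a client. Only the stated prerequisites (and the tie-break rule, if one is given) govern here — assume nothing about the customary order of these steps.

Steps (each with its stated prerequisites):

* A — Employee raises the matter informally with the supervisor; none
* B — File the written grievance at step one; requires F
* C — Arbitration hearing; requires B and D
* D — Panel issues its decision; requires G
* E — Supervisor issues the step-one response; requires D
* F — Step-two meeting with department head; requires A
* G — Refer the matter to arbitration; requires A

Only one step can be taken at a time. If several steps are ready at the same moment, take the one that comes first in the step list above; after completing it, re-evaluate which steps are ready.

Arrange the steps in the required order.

Only A has no prerequisites, so it is first.
Ready: F and G. F is listed earlier → F.
Ready: B and G. B is listed earlier → B.
That leaves G as the only ready step → G.
D needed G, now all done → D.
Ready: C and E. C is listed earlier → C.
E needed D, now all done → E.

A F B G D C E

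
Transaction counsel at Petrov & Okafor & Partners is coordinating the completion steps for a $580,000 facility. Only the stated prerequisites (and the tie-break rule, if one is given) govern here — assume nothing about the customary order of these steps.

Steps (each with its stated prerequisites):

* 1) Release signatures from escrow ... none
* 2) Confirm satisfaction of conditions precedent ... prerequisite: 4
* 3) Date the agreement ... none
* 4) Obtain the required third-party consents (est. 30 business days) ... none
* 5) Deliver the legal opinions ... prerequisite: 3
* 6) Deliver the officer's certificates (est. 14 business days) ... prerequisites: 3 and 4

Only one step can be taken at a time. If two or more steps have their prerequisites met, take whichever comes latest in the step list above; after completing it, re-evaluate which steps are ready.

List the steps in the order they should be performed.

Nothing is required for 4, 3 and 1. 4 is listed later → 4 first.
3, 2 and 1 are all available; 3 is listed later → 3.
Now 6, 5, 2 and 1 have their prerequisites met. 6 is listed later, so 6 next.
Ready: 5, 2 and 1. 5 is listed later → 5.
2 and 1 are both available; 2 is listed later → 2.
1 is the only step now ready → 1.

4 → 3 → 6 → 5 → 2 → 1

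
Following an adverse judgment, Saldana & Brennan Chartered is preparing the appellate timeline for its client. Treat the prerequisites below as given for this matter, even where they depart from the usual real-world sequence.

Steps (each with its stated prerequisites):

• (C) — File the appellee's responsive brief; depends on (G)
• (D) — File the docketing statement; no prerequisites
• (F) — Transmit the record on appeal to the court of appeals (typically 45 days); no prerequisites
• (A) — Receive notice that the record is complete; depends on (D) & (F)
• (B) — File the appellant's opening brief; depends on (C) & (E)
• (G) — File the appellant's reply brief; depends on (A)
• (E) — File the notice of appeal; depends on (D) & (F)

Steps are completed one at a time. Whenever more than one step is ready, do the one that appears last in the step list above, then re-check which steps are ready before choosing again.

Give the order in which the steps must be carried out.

(F), (D), (E), (A), (G), (C), (B)

Nothing is required for (F) and (D). (F) is listed later → (F) first.
That leaves (D) as the only ready step → (D).
Now (E) and (A) have their prerequisites met. (E) is listed later, so (E) next.
Next only (A) has its prerequisites met → (A).
Next only (G) has its prerequisites met → (G).
(C) is the only step now ready → (C).
(B) needed (E) and (C), now all done → (B).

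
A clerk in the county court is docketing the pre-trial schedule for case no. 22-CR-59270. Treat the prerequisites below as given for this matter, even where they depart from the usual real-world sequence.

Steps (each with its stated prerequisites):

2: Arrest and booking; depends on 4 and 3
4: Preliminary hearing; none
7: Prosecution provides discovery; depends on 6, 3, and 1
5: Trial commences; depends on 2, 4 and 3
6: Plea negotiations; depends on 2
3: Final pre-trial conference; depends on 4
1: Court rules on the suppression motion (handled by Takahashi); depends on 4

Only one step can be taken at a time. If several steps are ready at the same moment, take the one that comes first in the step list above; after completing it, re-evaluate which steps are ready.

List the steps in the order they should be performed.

4 is the only step with nothing outstanding, so it goes first.
Now 3 and 1 have their prerequisites met. 3 is listed earlier, so 3 next.
2 and 1 are both available; 2 is listed earlier → 2.
Ready: 5, 6 and 1. 5 is listed earlier → 5.
6 and 1 are both available; 6 is listed earlier → 6.
That leaves 1 as the only ready step → 1.
That leaves 7 as the only ready step → 7.

4, 3, 2, 5, 6, 1, 7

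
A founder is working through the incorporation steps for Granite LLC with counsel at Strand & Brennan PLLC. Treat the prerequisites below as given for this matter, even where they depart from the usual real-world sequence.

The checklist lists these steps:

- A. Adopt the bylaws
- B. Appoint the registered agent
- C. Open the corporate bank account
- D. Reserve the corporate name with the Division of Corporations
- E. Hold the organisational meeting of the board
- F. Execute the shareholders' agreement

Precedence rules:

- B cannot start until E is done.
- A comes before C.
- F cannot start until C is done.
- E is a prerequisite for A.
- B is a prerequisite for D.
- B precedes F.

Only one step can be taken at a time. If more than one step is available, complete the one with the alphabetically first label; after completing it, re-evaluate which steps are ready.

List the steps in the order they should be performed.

E, A, B, C, D, F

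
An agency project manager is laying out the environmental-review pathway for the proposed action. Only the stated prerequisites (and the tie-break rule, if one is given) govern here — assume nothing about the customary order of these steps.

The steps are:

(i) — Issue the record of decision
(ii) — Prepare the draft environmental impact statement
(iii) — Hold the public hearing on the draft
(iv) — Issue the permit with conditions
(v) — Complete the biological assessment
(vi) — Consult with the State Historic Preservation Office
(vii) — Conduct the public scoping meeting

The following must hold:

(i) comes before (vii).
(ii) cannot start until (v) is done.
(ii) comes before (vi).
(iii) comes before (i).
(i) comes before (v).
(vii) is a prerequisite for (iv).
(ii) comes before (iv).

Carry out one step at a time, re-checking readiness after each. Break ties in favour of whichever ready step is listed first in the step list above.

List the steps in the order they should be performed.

(iii) → (i) → (v) → (ii) → (vi) → (vii) → (iv)

Only (iii) has no prerequisites, so it is first.
That leaves (i) as the only ready step → (i).
Ready: (v) and (vii). (v) is listed earlier → (v).
(ii) now also ready, so the ready set is {(ii), (vii)}; (ii) is listed earlier → (ii).
(vi) and (vii) are both available; (vi) is listed earlier → (vi).
That leaves (vii) as the only ready step → (vii).
Next only (iv) has its prerequisites met → (iv).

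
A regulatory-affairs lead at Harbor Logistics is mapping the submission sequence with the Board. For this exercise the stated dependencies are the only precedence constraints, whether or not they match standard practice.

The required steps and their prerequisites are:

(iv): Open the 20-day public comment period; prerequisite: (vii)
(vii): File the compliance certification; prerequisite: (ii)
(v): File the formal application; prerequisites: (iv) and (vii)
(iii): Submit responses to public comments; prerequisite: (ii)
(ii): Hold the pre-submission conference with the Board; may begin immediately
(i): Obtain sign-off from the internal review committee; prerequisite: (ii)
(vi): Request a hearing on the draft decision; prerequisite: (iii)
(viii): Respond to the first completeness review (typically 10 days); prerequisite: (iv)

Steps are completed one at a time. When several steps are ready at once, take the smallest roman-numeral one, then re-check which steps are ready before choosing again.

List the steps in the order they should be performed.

(ii) (i) (iii) (vi) (vii) (iv) (v) (viii)

(ii) has no prerequisites → (ii) first.
Ready: (i), (iii) and (vii). (i) has the earlier label → (i).
(iii) and (vii) are both available; (iii) has the earlier label → (iii).
(vi) and (vii) are both available; (vi) has the earlier label → (vi).
That leaves (vii) as the only ready step → (vii).
(iv) needed (vii), now all done → (iv).
(v) and (viii) are both available; (v) has the earlier label → (v).
(viii) needed (iv), now all done → (viii).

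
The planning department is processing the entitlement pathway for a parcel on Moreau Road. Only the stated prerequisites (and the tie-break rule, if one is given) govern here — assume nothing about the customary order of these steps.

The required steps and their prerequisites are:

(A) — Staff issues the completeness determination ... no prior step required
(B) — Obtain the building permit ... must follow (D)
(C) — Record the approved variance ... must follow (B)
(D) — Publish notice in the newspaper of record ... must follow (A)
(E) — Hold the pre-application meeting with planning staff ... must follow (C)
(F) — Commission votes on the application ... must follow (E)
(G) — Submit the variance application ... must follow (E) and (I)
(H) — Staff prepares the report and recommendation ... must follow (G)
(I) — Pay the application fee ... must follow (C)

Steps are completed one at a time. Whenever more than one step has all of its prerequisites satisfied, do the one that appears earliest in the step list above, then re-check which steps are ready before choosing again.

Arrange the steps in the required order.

(A), (D), (B), (C), (E), (F), (I), (G), (H)

Only (A) has no prerequisites, so it is first.
(D) needed (A), now all done → (D).
(B) is the only step now ready → (B).
Next only (C) has its prerequisites met → (C).
Ready: (E) and (I). (E) is listed earlier → (E).
Ready: (F) and (I). (F) is listed earlier → (F).
(I) needed (C), now all done → (I).
(G) needed (E) and (I), now all done → (G).
(H) is the only step now ready → (H).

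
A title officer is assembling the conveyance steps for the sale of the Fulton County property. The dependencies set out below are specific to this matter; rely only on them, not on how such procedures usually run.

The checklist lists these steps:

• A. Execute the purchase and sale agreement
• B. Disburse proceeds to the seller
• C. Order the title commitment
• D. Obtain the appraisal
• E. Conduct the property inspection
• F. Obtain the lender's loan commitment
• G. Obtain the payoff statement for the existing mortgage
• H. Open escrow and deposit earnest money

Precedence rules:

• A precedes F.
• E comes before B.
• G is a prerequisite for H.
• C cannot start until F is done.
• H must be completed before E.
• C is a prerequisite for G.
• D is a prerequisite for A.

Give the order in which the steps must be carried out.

D, A, F, C, G, H, E, B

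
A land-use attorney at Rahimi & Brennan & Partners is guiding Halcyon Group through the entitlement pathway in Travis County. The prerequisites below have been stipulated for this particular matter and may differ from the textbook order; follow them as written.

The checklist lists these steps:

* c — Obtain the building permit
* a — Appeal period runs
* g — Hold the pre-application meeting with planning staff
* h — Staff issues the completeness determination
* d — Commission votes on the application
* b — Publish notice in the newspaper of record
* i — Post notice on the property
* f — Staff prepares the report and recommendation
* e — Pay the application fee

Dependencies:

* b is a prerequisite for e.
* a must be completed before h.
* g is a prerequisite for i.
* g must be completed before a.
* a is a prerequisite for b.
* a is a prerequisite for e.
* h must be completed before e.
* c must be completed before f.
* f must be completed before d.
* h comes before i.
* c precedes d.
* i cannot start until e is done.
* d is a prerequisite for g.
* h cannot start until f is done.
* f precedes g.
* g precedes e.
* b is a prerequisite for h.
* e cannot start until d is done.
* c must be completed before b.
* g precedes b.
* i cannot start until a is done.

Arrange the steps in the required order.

c f d g a b h e i

c is the only step with nothing outstanding, so it goes first.
Next only f has its prerequisites met → f.
That leaves d as the only ready step → d.
That leaves g as the only ready step → g.
Next only a has its prerequisites met → a.
Next only b has its prerequisites met → b.
That leaves h as the only ready step → h.
e needed a, g, h, d and b, now all done → e.
Next only i has its prerequisites met → i.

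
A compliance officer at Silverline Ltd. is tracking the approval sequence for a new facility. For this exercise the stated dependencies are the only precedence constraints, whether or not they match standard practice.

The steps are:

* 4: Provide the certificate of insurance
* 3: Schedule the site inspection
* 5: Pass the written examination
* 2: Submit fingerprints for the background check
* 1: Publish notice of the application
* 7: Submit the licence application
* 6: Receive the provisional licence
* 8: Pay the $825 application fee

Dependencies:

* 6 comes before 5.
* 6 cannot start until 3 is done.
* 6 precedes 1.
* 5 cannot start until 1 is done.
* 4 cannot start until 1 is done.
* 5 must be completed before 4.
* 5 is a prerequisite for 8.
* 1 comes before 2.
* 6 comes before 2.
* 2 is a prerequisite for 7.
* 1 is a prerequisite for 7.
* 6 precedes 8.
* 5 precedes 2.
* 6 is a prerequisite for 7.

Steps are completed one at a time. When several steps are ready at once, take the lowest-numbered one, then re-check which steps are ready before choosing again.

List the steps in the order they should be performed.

3, 6, 1, 5, 2, 4, 7, 8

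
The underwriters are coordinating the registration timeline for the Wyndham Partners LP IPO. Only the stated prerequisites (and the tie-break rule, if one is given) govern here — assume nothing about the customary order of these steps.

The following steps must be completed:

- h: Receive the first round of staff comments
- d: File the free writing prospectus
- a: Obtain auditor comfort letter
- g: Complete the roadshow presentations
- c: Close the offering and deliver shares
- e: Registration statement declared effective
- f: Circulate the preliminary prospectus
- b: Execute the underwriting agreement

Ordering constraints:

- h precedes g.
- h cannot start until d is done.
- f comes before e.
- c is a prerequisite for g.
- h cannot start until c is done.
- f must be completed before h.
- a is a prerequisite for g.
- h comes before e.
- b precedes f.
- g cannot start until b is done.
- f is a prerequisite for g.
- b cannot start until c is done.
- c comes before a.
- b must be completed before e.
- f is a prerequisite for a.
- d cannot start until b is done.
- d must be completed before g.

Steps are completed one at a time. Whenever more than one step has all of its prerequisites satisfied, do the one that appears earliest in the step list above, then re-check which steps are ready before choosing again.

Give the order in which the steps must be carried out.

Only c has no prerequisites, so it is first.
Next only b has its prerequisites met → b.
d and f are both available; d is listed earlier → d.
That leaves f as the only ready step → f.
h and a are both available; h is listed earlier → h.
Ready: a and e. a is listed earlier → a.
g now also ready, so the ready set is {g, e}; g is listed earlier → g.
e needed h, f and b, now all done → e.

c, b, d, f, h, a, g, e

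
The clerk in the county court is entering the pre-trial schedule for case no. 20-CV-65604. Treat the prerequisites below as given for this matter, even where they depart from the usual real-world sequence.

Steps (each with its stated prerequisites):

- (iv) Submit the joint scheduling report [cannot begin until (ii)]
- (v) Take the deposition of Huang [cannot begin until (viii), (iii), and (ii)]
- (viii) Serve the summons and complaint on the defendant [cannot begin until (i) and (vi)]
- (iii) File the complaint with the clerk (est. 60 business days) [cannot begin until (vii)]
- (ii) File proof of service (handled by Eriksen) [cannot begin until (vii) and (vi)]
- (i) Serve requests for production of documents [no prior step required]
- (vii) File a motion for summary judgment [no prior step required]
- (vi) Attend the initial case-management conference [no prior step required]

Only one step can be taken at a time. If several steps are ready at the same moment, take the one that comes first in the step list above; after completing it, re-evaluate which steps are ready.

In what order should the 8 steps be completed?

Nothing is required for (i), (vii) and (vi). (i) is listed earlier → (i) first.
Ready: (vii) and (vi). (vii) is listed earlier → (vii).
Now (iii) and (vi) have their prerequisites met. (iii) is listed earlier, so (iii) next.
Next only (vi) has its prerequisites met → (vi).
Ready: (viii) and (ii). (viii) is listed earlier → (viii).
That leaves (ii) as the only ready step → (ii).
Ready: (iv) and (v). (iv) is listed earlier → (iv).
(v) needed (viii), (iii) and (ii), now all done → (v).

(i), (vii), (iii), (vi), (viii), (ii), (iv), (v)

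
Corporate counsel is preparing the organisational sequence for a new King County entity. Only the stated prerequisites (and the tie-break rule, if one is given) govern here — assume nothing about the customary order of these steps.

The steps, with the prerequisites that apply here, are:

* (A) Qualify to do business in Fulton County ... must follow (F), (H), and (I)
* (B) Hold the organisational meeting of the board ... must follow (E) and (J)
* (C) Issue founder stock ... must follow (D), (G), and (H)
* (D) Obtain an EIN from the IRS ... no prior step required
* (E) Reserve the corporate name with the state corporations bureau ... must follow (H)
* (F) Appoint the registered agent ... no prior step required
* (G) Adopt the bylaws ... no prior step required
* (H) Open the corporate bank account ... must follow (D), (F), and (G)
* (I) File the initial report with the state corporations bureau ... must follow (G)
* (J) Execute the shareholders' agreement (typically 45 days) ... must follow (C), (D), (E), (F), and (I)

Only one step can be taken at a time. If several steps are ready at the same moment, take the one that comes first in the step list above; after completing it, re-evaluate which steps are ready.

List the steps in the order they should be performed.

Nothing is required for (D), (F) and (G). (D) is listed earlier → (D) first.
(F) and (G) are both available; (F) is listed earlier → (F).
(G) is the only step now ready → (G).
(H) and (I) are both available; (H) is listed earlier → (H).
(C) and (E) now also ready, so the ready set is {(C), (E), (I)}; (C) is listed earlier → (C).
(E) and (I) are both available; (E) is listed earlier → (E).
(I) needed (G), now all done → (I).
(A) and (J) are both available; (A) is listed earlier → (A).
Next only (J) has its prerequisites met → (J).
Next only (B) has its prerequisites met → (B).

(D) → (F) → (G) → (H) → (C) → (E) → (I) → (A) → (J) → (B)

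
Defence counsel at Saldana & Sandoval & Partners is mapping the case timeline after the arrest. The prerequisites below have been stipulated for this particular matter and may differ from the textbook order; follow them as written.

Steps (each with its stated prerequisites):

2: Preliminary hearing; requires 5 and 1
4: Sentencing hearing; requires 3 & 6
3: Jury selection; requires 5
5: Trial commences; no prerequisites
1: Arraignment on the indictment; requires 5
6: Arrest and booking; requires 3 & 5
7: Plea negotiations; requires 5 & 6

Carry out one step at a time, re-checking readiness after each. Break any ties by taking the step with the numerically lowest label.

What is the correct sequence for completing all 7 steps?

Only 5 has no prerequisites, so it is first.
Ready: 1 and 3. 1 has the earlier label → 1.
2 now also ready, so the ready set is {2, 3}; 2 has the earlier label → 2.
Next only 3 has its prerequisites met → 3.
6 needed 3 and 5, now all done → 6.
4 and 7 are both available; 4 has the earlier label → 4.
7 is the only step now ready → 7.

5, 1, 2, 3, 6, 4, 7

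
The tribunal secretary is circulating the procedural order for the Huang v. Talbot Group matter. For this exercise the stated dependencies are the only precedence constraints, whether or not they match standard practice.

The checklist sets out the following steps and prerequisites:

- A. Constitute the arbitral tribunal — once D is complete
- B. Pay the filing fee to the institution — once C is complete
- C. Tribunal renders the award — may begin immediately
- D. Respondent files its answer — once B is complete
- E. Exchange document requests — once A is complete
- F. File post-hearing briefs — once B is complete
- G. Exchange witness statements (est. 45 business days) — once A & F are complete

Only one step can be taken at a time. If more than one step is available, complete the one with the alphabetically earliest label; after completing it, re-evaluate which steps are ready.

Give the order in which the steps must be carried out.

C → B → D → A → E → F → G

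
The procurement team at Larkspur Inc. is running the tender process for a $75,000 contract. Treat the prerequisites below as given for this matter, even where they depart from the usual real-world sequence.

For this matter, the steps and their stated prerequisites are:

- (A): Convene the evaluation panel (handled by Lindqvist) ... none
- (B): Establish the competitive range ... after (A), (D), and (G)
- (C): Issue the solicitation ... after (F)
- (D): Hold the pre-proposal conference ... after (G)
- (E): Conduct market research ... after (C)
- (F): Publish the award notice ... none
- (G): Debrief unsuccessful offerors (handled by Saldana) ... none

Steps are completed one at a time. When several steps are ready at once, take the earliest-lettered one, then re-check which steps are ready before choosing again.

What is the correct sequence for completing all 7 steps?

(A) → (F) → (C) → (E) → (G) → (D) → (B)

(A), (F) and (G) have no prerequisites; (A) has the earlier label, so (A) is first.
(F) and (G) are both available; (F) has the earlier label → (F).
(C) and (G) are both available; (C) has the earlier label → (C).
(E) and (G) are both available; (E) has the earlier label → (E).
Next only (G) has its prerequisites met → (G).
(D) needed (G), now all done → (D).
Next only (B) has its prerequisites met → (B).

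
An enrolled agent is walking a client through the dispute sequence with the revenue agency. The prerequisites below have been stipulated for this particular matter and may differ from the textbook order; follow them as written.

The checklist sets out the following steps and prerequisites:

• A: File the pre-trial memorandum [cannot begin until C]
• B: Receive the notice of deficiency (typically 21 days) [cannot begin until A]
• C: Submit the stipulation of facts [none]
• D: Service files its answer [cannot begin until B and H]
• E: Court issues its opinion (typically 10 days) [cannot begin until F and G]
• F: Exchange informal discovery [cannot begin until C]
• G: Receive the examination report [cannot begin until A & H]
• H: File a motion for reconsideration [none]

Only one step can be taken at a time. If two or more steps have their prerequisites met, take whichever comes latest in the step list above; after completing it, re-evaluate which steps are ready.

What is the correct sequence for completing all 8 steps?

H and C have no prerequisites; H is listed later, so H is first.
That leaves C as the only ready step → C.
Now F and A have their prerequisites met. F is listed later, so F next.
A needed C, now all done → A.
Now G and B have their prerequisites met. G is listed later, so G next.
E now also ready, so the ready set is {E, B}; E is listed later → E.
B needed A, now all done → B.
Next only D has its prerequisites met → D.

H → C → F → A → G → E → B → D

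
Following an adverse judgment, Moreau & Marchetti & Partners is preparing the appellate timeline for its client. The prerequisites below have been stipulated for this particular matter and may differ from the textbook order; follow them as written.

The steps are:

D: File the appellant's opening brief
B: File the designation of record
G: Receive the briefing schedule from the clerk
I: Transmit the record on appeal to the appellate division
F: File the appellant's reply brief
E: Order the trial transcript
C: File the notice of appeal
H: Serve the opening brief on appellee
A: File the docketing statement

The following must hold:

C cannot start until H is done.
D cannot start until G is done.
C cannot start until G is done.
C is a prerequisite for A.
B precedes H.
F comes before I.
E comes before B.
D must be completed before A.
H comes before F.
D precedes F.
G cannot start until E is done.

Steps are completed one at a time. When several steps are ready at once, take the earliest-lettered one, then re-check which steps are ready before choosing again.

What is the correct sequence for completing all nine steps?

E, B, G, D, H, C, A, F, I

Only E has no prerequisites, so it is first.
B and G are both available; B has the earlier label → B.
Now G and H have their prerequisites met. G has the earlier label, so G next.
Now D and H have their prerequisites met. D has the earlier label, so D next.
That leaves H as the only ready step → H.
Now C and F have their prerequisites met. C has the earlier label, so C next.
Now A and F have their prerequisites met. A has the earlier label, so A next.
Next only F has its prerequisites met → F.
I needed F, now all done → I.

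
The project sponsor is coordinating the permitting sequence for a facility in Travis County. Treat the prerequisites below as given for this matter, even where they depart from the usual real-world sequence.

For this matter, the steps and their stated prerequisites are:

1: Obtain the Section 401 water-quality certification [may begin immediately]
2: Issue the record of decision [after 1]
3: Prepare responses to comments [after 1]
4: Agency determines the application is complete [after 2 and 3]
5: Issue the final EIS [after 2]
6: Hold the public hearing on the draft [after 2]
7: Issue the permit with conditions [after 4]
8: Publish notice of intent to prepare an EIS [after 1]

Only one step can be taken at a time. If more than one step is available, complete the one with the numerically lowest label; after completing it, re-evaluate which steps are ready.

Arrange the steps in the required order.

1 has no prerequisites → 1 first.
2, 3 and 8 are all available; 2 has the earlier label → 2.
3, 5, 6 and 8 are all available; 3 has the earlier label → 3.
Now 4, 5, 6 and 8 have their prerequisites met. 4 has the earlier label, so 4 next.
7 now also ready, so the ready set is {5, 6, 7, 8}; 5 has the earlier label → 5.
Now 6, 7 and 8 have their prerequisites met. 6 has the earlier label, so 6 next.
Now 7 and 8 have their prerequisites met. 7 has the earlier label, so 7 next.
8 needed 1, now all done → 8.

1 2 3 4 5 6 7 8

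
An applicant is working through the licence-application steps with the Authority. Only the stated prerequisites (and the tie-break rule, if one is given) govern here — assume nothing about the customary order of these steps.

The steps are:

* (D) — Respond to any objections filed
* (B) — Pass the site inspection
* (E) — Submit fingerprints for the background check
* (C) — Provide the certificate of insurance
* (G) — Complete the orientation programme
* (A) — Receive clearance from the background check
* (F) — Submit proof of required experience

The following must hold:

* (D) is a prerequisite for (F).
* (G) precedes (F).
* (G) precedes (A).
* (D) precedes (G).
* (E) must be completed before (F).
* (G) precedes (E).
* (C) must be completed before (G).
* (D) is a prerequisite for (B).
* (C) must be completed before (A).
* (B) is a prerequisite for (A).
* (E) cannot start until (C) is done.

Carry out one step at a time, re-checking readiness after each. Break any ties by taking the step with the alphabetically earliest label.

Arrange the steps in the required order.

Nothing is required for (C) and (D). (C) has the earlier label → (C) first.
(D) is the only step now ready → (D).
Ready: (B) and (G). (B) has the earlier label → (B).
(G) needed (C) and (D), now all done → (G).
Now (A) and (E) have their prerequisites met. (A) has the earlier label, so (A) next.
(E) is the only step now ready → (E).
(F) needed (D), (E) and (G), now all done → (F).

(C) (D) (B) (G) (A) (E) (F)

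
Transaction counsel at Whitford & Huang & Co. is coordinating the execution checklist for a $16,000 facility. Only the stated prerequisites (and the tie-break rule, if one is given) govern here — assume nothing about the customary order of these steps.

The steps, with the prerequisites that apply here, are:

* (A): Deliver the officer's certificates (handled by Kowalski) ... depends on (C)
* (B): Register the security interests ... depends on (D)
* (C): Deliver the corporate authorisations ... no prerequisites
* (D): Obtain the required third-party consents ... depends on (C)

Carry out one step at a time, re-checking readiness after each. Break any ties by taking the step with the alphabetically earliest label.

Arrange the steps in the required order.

(C), (A), (D), (B)

Only (C) has no prerequisites, so it is first.
(A) and (D) are both available; (A) has the earlier label → (A).
Next only (D) has its prerequisites met → (D).
That leaves (B) as the only ready step → (B).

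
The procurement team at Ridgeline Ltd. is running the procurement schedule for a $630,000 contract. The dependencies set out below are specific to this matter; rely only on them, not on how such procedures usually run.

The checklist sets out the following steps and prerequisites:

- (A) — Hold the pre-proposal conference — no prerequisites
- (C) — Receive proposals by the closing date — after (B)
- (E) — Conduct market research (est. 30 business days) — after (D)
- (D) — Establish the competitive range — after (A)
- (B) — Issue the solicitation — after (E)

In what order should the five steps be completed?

(A) has no prerequisites → (A) first.
(D) needed (A), now all done → (D).
Next only (E) has its prerequisites met → (E).
Next only (B) has its prerequisites met → (B).
(C) needed (B), now all done → (C).

(A) (D) (E) (B) (C)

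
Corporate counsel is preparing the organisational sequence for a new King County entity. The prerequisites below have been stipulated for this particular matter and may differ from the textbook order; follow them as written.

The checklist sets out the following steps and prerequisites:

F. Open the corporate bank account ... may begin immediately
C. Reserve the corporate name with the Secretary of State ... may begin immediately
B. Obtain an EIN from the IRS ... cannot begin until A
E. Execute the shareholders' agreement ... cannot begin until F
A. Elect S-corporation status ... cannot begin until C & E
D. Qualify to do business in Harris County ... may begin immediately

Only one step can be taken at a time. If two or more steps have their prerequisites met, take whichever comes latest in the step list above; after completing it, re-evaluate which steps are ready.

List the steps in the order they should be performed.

D C F E A B

D, C and F have no prerequisites; D is listed later, so D is first.
C and F are both available; C is listed later → C.
That leaves F as the only ready step → F.
That leaves E as the only ready step → E.
A is the only step now ready → A.
B needed A, now all done → B.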